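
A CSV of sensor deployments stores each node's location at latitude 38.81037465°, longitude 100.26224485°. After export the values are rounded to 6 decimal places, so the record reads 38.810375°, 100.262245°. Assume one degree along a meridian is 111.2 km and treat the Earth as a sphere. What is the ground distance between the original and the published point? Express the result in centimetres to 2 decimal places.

4.10 centimetres

The latitude changed by -0.00000035° and the longitude by -0.00000015°.
N–S: -0.00000035° × 111200 m/° = -0.03892 m.
East–west at this latitude: -0.00000015° × 111200 × cos 38.8104° ≈ -0.00000015 × 86649.8 = -0.0129975 m.
Distance: √(0.03892² + 0.0129975²) ≈ 0.0410329 m.
That is 0.0410329 m = 4.1033 cm.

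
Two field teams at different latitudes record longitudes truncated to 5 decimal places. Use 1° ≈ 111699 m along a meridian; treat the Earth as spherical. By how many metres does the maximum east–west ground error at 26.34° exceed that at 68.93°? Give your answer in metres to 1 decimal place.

0.6 metres

Truncating at 5 decimal places can drop up to a full unit in the last place, so the longitude may be off by as much as 1e-05°.
At 26.34°: 1e-05° × 111699 × cos 26.34° = 1e-05 × 111699 × 0.8962 ≈ 1.001 m.
Error at 68.93° = 1e-05° × 111699 × cos 68.93° ≈ 1.117 × 0.3595 = 0.40157 m.
So the lower-latitude error exceeds the higher by 1.001 − 0.40157 = 0.59945 m.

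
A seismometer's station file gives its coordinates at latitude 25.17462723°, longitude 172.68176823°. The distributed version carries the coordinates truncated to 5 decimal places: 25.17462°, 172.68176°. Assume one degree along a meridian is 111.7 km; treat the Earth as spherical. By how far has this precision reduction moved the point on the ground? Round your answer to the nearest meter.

Δlat = 25.17462723 − 25.17462 = +0.00000723°; Δlon = 172.68176823 − 172.68176 = +0.00000823°.
N–S: 0.00000723° × 111700 m/° = 0.807591 m.
East–west at this latitude: 0.00000823° × 111700 × cos 25.1746° ≈ 0.00000823 × 101090 = 0.831973 m.
Hypotenuse of the two orthogonal shifts: √(0.807591² + 0.831973²) = 1.15947 m.

1 meters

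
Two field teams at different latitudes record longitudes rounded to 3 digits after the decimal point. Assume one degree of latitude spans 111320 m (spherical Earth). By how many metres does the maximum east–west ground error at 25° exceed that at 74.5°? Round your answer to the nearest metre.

Rounding to 3 decimal places leaves the longitude within ±0.0005° of the true value.
Error at 25° = 0.0005° × 111320 × cos 25° ≈ 55.66 × 0.9063 = 50.445 m.
Error at 74.5° = 0.0005° × 111320 × cos 74.5° ≈ 55.66 × 0.2672 = 14.874 m.
Difference: 50.445 − 14.874 = 35.571 m.

36 metres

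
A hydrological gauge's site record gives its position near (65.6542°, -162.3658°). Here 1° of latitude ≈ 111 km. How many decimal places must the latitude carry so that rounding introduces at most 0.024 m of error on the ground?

7 decimal places

One degree of latitude covers 111000 m.
Rounding to N decimal places gives at most 0.5 × 10⁻ᴺ degrees of error, i.e. 0.5 × 10⁻ᴺ × 111000 m.
Need 0.5 × 111000 × 10⁻ᴺ ≤ 0.024 → 10⁻ᴺ ≤ 4.324e-07, so N ≥ 6.36.
So 7 decimal places suffice (0.00555 m); 6 would allow up to 0.0555 m.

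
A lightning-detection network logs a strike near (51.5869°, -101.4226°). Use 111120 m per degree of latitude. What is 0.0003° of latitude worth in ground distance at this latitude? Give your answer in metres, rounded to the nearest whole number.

0.0003° × 111120 m/° = 33.336 m.

33 metres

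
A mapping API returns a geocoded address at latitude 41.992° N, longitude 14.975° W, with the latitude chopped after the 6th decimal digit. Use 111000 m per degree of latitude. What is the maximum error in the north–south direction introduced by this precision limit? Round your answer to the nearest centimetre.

11 centimetres

Truncating at 6 decimal places can drop up to a full unit in the last place, so the latitude may be off by as much as 1e-06°.
North–south distance: 1e-06° × 111000 m/° = 0.111 m.
That is 0.111 m = 11.1 cm.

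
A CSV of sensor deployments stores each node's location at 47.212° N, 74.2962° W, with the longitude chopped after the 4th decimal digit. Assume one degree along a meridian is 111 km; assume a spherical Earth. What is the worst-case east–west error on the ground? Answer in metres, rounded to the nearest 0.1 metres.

7.5 metres

Truncating at 4 decimal places can drop up to a full unit in the last place, so the longitude may be off by as much as 0.0001°.
At latitude 47.212° a degree of longitude spans 111000 m × cos 47.212° = 111000 × 0.6793 ≈ 75400.9 m.
So at most 0.0001° × 75400.9 ≈ 7.54009 m east–west.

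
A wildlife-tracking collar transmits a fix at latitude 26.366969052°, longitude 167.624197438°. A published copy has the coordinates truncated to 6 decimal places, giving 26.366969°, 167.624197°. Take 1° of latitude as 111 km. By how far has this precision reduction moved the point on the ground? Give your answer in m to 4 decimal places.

0.0439 m

The latitude changed by +0.000000052° and the longitude by +0.000000438°.
N–S: 0.000000052° × 111000 m/° = 0.005772 m.
East–west at this latitude: 0.000000438° × 111000 × cos 26.367° ≈ 0.000000438 × 99452.4 = 0.0435602 m.
Distance: √(0.005772² + 0.0435602²) ≈ 0.0439409 m.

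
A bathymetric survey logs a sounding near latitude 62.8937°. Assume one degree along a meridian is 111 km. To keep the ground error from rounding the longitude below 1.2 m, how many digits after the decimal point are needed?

5 decimal places

At 62.8937° one degree of longitude covers 111000 × cos 62.8937° ≈ 111000 × 0.4556 ≈ 50576.3 m.
N decimal places → at most half a unit in the last place, 0.5 × 10⁻ᴺ° = 50576.3/2 × 10⁻ᴺ m.
Need 0.5 × 50576.3 × 10⁻ᴺ ≤ 1.2 → 10⁻ᴺ ≤ 4.745e-05, so N ≥ 4.32.
At 4 places the error can reach 2.53 m, but 5 places keeps it to 0.253 m.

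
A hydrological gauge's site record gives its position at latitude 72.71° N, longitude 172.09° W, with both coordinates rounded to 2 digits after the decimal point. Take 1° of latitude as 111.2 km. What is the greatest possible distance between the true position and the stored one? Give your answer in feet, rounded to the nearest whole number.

1903 feet

Rounding to 2 decimal places leaves each coordinate within ±0.005° of the true value.
N–S: 0.005° × 111200 m/° = 556 m.
E–W at 72.71°: 0.005° × 111200 × cos 72.71° = 0.005 × 111200 × 0.2972 ≈ 165.248 m.
Combining orthogonally: (556² + 165.248²)^½ ≈ 580.037 m.
Converting: 580.037 m × 3.2808 ft/m ≈ 1903 ft.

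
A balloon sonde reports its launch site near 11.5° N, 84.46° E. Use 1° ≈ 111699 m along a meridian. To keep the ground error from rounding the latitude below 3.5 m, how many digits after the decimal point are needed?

5 decimal places

One degree of latitude covers 111699 m.
Rounding to N decimal places gives at most 0.5 × 10⁻ᴺ degrees of error, i.e. 0.5 × 10⁻ᴺ × 111699 m.
Setting 55849.5 × 10⁻ᴺ ≤ 3.5 gives 10ᴺ ≥ 1.596e+04, i.e. N ≥ 4.20.
At 4 places the error can reach 5.58 m, but 5 places keeps it to 0.558 m.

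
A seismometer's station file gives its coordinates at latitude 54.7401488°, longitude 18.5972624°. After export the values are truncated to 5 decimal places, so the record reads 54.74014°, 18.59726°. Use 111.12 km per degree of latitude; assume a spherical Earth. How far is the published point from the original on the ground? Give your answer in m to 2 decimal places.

Δlat = 54.7401488 − 54.74014 = +0.0000088°; Δlon = 18.5972624 − 18.59726 = +0.0000024°.
North–south shift: 0.0000088 × 111120 = 0.977856 m.
East–west at this latitude: 0.0000024° × 111120 × cos 54.7401° ≈ 0.0000024 × 64148 = 0.153955 m.
Distance: √(0.977856² + 0.153955²) ≈ 0.989901 m.

0.99 m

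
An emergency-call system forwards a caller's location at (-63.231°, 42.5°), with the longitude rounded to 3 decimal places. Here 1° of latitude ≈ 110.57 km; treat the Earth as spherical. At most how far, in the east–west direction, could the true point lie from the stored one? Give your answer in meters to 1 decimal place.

Rounding to 3 decimal places leaves the longitude within ±0.0005° of the true value.
One degree of longitude at 63.231° is 110570 × cos 63.231° ≈ 110570 × 0.4504 = 49800.1 m.
Maximum E–W displacement: 0.0005 × 49800.1 = 24.9001 m.

24.9 meters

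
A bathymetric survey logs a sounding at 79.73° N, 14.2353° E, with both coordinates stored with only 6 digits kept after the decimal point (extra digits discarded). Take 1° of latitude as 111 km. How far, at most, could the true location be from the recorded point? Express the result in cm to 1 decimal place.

Truncating at 6 decimal places can drop up to a full unit in the last place, so each coordinate may be off by as much as 1e-06°.
Latitude error → 1e-06 × 111000 = 0.111 m along the meridian.
Longitude error → 1e-06 × 111000 × cos 79.73° = 1e-06 × 111000 × 0.1783 ≈ 0.0197899 m.
Worst case both components are at the extreme and orthogonal: √(0.111² + 0.0197899²) ≈ 0.11275 m.
That is 0.11275 m = 11.275 cm.

11.3 cm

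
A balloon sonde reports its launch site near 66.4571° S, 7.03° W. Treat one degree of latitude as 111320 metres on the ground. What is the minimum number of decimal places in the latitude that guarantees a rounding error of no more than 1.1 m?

5

One degree of latitude covers 111320 m.
With N decimal places the half-ulp bound is 0.5·10⁻ᴺ°, or 0.5·10⁻ᴺ × 111320 m on the ground.
Need 0.5 × 111320 × 10⁻ᴺ ≤ 1.1 → 10⁻ᴺ ≤ 1.976e-05, so N ≥ 4.70.
N = 4 would give 5.57 m (too coarse); N = 5 gives 0.557 m ≤ 1.1 m.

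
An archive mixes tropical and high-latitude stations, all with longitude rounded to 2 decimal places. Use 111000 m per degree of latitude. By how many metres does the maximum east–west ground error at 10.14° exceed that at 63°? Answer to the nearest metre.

Rounding to 2 decimal places leaves the longitude within ±0.005° of the true value.
Error at 10.14° = 0.005° × 111000 × cos 10.14° ≈ 555 × 0.9844 = 546.33 m.
At 63°: 0.005° × 111000 × cos 63° = 0.005 × 111000 × 0.4540 ≈ 251.96 m.
Difference: 546.33 − 251.96 = 294.37 m.

294 metres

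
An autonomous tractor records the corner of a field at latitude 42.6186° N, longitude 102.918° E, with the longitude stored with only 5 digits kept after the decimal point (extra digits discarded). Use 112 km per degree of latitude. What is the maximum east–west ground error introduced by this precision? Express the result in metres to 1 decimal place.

Truncating at 5 decimal places can drop up to a full unit in the last place, so the longitude may be off by as much as 1e-05°.
One degree of longitude at 42.6186° is 112000 × cos 42.6186° ≈ 112000 × 0.7359 = 82418.3 m.
Maximum E–W displacement: 1e-05 × 82418.3 = 0.824183 m.

0.8 metres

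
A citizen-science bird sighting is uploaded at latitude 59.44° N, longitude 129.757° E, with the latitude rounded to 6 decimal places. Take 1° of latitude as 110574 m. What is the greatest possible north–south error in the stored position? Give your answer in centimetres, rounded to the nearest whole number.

Rounding to 6 decimal places leaves the latitude within ±5e-07° of the true value.
Along the meridian that is 5e-07° × 110574 m/° = 0.055287 m.
That is 0.055287 m = 5.5287 cm.

6 centimetres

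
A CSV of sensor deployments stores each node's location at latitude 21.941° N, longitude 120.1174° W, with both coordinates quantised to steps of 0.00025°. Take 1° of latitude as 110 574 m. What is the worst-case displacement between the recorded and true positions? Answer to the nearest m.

19 m

With a 0.00025° grid the true value lies within half a step, ±0.00025°/2 = ±0.000125°, of the stored one.
Latitude error → 0.000125 × 110574 = 13.8217 m along the meridian.
East–west component at 21.941°: 0.000125° × 110574 × cos 21.941° ≈ 0.000125 × 102565 ≈ 12.8206 m.
The two errors are perpendicular, so the maximum displacement is √(13.8217² + 12.8206²) ≈ 18.8523 m.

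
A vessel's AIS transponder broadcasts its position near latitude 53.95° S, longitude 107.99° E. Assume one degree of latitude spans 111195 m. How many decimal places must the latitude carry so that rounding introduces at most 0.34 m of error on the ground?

6

One degree of latitude covers 111195 m.
Rounding to N decimal places gives at most 0.5 × 10⁻ᴺ degrees of error, i.e. 0.5 × 10⁻ᴺ × 111195 m.
Setting 55597.5 × 10⁻ᴺ ≤ 0.34 gives 10ᴺ ≥ 1.635e+05, i.e. N ≥ 5.21.
So 6 decimal places suffice (0.0556 m); 5 would allow up to 0.556 m.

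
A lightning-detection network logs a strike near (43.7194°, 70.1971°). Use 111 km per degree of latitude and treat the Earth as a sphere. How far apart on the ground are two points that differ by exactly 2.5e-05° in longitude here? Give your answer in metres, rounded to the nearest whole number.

One degree of longitude here spans 111000 × cos 43.7194° = 111000 × 0.7227 ≈ 80223.4 m; 2.5e-05° of that is 2.00558 m.

2 metres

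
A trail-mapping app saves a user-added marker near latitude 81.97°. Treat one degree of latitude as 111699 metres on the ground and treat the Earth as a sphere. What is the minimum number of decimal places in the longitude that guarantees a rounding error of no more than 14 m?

3 decimal places

At 81.97° one degree of longitude covers 111699 × cos 81.97° ≈ 111699 × 0.1397 ≈ 15603.4 m.
Rounding to N decimal places gives at most 0.5 × 10⁻ᴺ degrees of error, i.e. 0.5 × 10⁻ᴺ × 15603.4 m.
Need 0.5 × 15603.4 × 10⁻ᴺ ≤ 14 → 10⁻ᴺ ≤ 1.794e-03, so N ≥ 2.75.
At 2 places the error can reach 78 m, but 3 places keeps it to 7.8 m.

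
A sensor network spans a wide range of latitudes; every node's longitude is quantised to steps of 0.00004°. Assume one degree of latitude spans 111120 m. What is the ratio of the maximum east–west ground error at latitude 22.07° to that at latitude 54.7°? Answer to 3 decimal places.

1.604

With a 0.00004° grid the true value lies within half a step, ±0.00004°/2 = ±2e-05°, of the stored one.
At 22.07°: 2e-05° × 111120 × cos 22.07° = 2e-05 × 111120 × 0.9267 ≈ 2.0596 m.
Error at 54.7° = 2e-05° × 111120 × cos 54.7° ≈ 2.2224 × 0.5779 = 1.2842 m.
Ratio: 2.0596 / 1.2842 = cos 22.07° / cos 54.7° ≈ 1.6037.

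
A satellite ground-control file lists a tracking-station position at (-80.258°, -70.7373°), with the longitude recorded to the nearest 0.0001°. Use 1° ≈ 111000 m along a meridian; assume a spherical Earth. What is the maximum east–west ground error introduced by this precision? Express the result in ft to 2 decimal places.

Rounding to 4 decimal places leaves the longitude within ±5e-05° of the true value.
At latitude 80.258° a degree of longitude spans 111000 m × cos 80.258° = 111000 × 0.1692 ≈ 18782.5 m.
So at most 5e-05° × 18782.5 ≈ 0.939126 m east–west.
In feet: 0.939126 m ÷ 0.3048 ≈ 3.0811 ft.

3.08 ft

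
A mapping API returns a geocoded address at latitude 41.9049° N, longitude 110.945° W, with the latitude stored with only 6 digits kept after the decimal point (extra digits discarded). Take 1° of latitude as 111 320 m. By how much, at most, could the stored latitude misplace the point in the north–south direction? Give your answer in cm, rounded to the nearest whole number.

11 cm

Truncating at 6 decimal places can drop up to a full unit in the last place, so the latitude may be off by as much as 1e-06°.
So the N–S error is at most 1e-06 × 111320 = 0.11132 m.
That is 0.11132 m = 11.132 cm.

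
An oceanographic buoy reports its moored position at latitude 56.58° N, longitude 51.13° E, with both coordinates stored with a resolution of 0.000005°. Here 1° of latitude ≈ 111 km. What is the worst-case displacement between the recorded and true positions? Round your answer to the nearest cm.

With a 0.000005° grid the true value lies within half a step, ±0.000005°/2 = ±2.5e-06°, of the stored one.
Latitude error → 2.5e-06 × 111000 = 0.2775 m along the meridian.
East–west component at 56.58°: 2.5e-06° × 111000 × cos 56.58° ≈ 2.5e-06 × 61135.7 ≈ 0.152839 m.
Combining orthogonally: (0.2775² + 0.152839²)^½ ≈ 0.316806 m.
That is 0.316806 m = 31.681 cm.

32 cm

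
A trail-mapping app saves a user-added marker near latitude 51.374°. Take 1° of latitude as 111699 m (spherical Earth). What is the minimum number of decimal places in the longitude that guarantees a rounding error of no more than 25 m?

4 decimal places

At 51.374° one degree of longitude covers 111699 × cos 51.374° ≈ 111699 × 0.6242 ≈ 69726.3 m.
Rounding to N decimal places gives at most 0.5 × 10⁻ᴺ degrees of error, i.e. 0.5 × 10⁻ᴺ × 69726.3 m.
Setting 34863.2 × 10⁻ᴺ ≤ 25 gives 10ᴺ ≥ 1395, i.e. N ≥ 3.14.
N = 3 would give 34.9 m (too coarse); N = 4 gives 3.49 m ≤ 25 m.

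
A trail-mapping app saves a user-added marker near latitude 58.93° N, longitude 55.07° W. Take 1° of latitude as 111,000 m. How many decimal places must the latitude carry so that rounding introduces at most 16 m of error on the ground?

4 decimal places

One degree of latitude covers 111000 m.
N decimal places → at most half a unit in the last place, 0.5 × 10⁻ᴺ° = 111000/2 × 10⁻ᴺ m.
Setting 55500 × 10⁻ᴺ ≤ 16 gives 10ᴺ ≥ 3469, i.e. N ≥ 3.54.
So 4 decimal places suffice (5.55 m); 3 would allow up to 55.5 m.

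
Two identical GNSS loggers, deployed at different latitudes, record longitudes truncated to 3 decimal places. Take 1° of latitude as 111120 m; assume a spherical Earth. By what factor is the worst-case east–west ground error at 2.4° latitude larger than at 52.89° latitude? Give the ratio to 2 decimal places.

1.66

Truncating at 3 decimal places can drop up to a full unit in the last place, so the longitude may be off by as much as 0.001°.
At 2.4°: 0.001° × 111120 × cos 2.4° = 0.001 × 111120 × 0.9991 ≈ 111.02 m.
Error at 52.89° = 0.001° × 111120 × cos 52.89° ≈ 111.12 × 0.6033 = 67.044 m.
The ratio reduces to cos 2.4° / cos 52.89° = 0.9991/0.6033 ≈ 1.6560.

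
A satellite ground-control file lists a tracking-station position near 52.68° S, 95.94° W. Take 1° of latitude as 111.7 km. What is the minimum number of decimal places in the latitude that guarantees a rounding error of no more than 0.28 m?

One degree of latitude covers 111700 m.
With N decimal places the half-ulp bound is 0.5·10⁻ᴺ°, or 0.5·10⁻ᴺ × 111700 m on the ground.
Setting 55850 × 10⁻ᴺ ≤ 0.28 gives 10ᴺ ≥ 1.995e+05, i.e. N ≥ 5.30.
At 5 places the error can reach 0.558 m, but 6 places keeps it to 0.0558 m.

6 decimal places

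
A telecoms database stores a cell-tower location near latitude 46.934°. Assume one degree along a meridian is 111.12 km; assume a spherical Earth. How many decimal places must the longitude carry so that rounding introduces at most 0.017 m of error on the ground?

At 46.934° one degree of longitude covers 111120 × cos 46.934° ≈ 111120 × 0.6828 ≈ 75877.2 m.
N decimal places → at most half a unit in the last place, 0.5 × 10⁻ᴺ° = 75877.2/2 × 10⁻ᴺ m.
Need 0.5 × 75877.2 × 10⁻ᴺ ≤ 0.017 → 10⁻ᴺ ≤ 4.481e-07, so N ≥ 6.35.
N = 6 would give 0.0379 m (too coarse); N = 7 gives 0.00379 m ≤ 0.017 m.

7 decimal places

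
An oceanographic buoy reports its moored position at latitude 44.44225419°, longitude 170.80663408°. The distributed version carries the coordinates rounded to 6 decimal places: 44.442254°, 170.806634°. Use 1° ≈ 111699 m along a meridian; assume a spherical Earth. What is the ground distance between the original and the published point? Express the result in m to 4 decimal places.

Δlat = 44.44225419 − 44.442254 = +0.00000019°; Δlon = 170.80663408 − 170.806634 = +0.00000008°.
North–south shift: 0.00000019 × 111699 = 0.0212228 m.
East–west at this latitude: 0.00000008° × 111699 × cos 44.4423° ≈ 0.00000008 × 79748.2 = 0.00637986 m.
Distance: √(0.0212228² + 0.00637986²) ≈ 0.022161 m.

0.0222 m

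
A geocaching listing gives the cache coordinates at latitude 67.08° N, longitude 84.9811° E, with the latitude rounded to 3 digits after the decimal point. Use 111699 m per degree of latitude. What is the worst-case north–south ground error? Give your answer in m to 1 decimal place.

55.8 m

Rounding to 3 decimal places leaves the latitude within ±0.0005° of the true value.
So the N–S error is at most 0.0005 × 111699 = 55.8495 m.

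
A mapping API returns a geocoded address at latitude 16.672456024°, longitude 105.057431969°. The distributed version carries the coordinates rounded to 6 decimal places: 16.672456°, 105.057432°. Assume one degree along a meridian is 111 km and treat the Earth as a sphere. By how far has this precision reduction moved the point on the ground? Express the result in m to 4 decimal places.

0.0042 m

Δlat = 16.672456024 − 16.672456 = +0.000000024°; Δlon = 105.057431969 − 105.057432 = -0.000000031°.
N–S: 0.000000024° × 111000 m/° = 0.002664 m.
E–W at 16.6725°: -0.000000031° × 111000 × cos 16.6725° = -0.000000031 × 111000 × 0.9580 ≈ -0.00329634 m.
Hypotenuse of the two orthogonal shifts: √(0.002664² + 0.00329634²) = 0.00423825 m.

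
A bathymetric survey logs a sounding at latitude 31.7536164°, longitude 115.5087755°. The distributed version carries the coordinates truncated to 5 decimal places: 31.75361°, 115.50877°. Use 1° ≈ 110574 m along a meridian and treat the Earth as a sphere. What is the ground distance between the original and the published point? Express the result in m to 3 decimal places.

The latitude changed by +0.0000064° and the longitude by +0.0000055°.
North–south shift: 0.0000064 × 110574 = 0.707674 m.
East–west at this latitude: 0.0000055° × 110574 × cos 31.7536° ≈ 0.0000055 × 94023.2 = 0.517127 m.
Hypotenuse of the two orthogonal shifts: √(0.707674² + 0.517127²) = 0.876483 m.

0.876 m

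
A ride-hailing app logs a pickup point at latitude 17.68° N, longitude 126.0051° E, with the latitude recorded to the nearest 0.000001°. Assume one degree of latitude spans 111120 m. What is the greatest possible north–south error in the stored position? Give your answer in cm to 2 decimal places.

5.56 cm

Rounding to 6 decimal places leaves the latitude within ±5e-07° of the true value.
North–south distance: 5e-07° × 111120 m/° = 0.05556 m.
That is 0.05556 m = 5.556 cm.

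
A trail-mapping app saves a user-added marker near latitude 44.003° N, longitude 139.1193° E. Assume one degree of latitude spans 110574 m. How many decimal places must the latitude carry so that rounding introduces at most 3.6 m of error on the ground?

One degree of latitude covers 110574 m.
Rounding to N decimal places gives at most 0.5 × 10⁻ᴺ degrees of error, i.e. 0.5 × 10⁻ᴺ × 110574 m.
Setting 55287 × 10⁻ᴺ ≤ 3.6 gives 10ᴺ ≥ 1.536e+04, i.e. N ≥ 4.19.
At 4 places the error can reach 5.53 m, but 5 places keeps it to 0.553 m.

5 decimal places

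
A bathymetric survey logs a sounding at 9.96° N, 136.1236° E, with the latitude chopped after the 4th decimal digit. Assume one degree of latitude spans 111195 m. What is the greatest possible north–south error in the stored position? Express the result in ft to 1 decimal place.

36.5 ft

Truncating at 4 decimal places can drop up to a full unit in the last place, so the latitude may be off by as much as 0.0001°.
So the N–S error is at most 0.0001 × 111195 = 11.1195 m.
Converting: 11.1195 m × 3.2808 ft/m ≈ 36.481 ft.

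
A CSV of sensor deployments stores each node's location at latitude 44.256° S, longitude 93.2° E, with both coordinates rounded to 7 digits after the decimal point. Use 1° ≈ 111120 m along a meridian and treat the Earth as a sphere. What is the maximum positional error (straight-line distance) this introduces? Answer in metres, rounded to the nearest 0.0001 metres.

Rounding to 7 decimal places leaves each coordinate within ±5e-08° of the true value.
Latitude error → 5e-08 × 111120 = 0.005556 m along the meridian.
East–west component at 44.256°: 5e-08° × 111120 × cos 44.256° ≈ 5e-08 × 79587.4 ≈ 0.00397937 m.
Worst case both components are at the extreme and orthogonal: √(0.005556² + 0.00397937²) ≈ 0.00683407 m.

0.0068 metres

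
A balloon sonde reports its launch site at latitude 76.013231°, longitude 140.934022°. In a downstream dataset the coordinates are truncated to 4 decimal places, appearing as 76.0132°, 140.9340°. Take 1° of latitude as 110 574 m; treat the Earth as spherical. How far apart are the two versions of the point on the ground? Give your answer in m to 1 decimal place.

Δlat = 76.013231 − 76.0132 = +0.000031°; Δlon = 140.934022 − 140.9340 = +0.000022°.
North–south shift: 0.000031 × 110574 = 3.42779 m.
East–west at this latitude: 0.000022° × 110574 × cos 76.0132° ≈ 0.000022 × 26725.6 = 0.587962 m.
Distance: √(3.42779² + 0.587962²) ≈ 3.47785 m.

3.5 m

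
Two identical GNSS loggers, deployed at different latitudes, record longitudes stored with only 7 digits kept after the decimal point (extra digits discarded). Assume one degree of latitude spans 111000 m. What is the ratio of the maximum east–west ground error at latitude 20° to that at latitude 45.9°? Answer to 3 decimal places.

1.350

Truncating at 7 decimal places can drop up to a full unit in the last place, so the longitude may be off by as much as 1e-07°.
At 20°: 1e-07° × 111000 × cos 20° = 1e-07 × 111000 × 0.9397 ≈ 0.010431 m.
Error at 45.9° = 1e-07° × 111000 × cos 45.9° ≈ 0.0111 × 0.6959 = 0.0077246 m.
The ratio reduces to cos 20° / cos 45.9° = 0.9397/0.6959 ≈ 1.3503.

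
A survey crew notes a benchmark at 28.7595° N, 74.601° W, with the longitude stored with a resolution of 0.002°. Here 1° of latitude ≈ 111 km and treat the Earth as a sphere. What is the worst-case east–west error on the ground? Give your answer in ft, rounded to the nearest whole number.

319 ft

With a 0.002° grid the true value lies within half a step, ±0.002°/2 = ±0.001°, of the stored one.
Parallels shrink by cos φ, so at 28.7595° a degree of longitude is 111000 × 0.8766 ≈ 97307.8 m.
So at most 0.001° × 97307.8 ≈ 97.3078 m east–west.
Converting: 97.3078 m × 3.2808 ft/m ≈ 319.25 ft.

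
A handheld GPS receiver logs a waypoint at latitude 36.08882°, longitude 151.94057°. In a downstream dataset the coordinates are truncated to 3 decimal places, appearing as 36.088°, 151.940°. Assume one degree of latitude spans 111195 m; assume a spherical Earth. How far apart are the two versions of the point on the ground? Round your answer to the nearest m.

105 m

The latitude changed by +0.00082° and the longitude by +0.00057°.
N–S: 0.00082° × 111195 m/° = 91.1799 m.
East–west at this latitude: 0.00057° × 111195 × cos 36.088° ≈ 0.00057 × 89858.2 = 51.2191 m.
Combined displacement = (91.1799² + 51.2191²)^½ ≈ 104.581 m.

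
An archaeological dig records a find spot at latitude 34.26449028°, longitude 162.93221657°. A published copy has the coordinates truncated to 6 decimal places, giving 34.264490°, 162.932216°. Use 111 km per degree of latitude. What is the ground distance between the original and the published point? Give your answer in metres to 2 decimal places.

The latitude changed by +0.00000028° and the longitude by +0.00000057°.
N–S: 0.00000028° × 111000 m/° = 0.03108 m.
East–west at this latitude: 0.00000057° × 111000 × cos 34.2645° ≈ 0.00000057 × 91735.7 = 0.0522893 m.
Hypotenuse of the two orthogonal shifts: √(0.03108² + 0.0522893²) = 0.0608288 m.

0.06 metres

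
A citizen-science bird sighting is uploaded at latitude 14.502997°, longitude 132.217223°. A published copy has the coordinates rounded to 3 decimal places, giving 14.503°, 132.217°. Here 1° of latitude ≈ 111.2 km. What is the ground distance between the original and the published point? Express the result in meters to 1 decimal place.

Δlat = 14.502997 − 14.503 = -0.000003°; Δlon = 132.217223 − 132.217 = +0.000223°.
N–S: -0.000003° × 111200 m/° = -0.3336 m.
E–W at 14.503°: 0.000223° × 111200 × cos 14.503° = 0.000223 × 111200 × 0.9681 ≈ 24.0074 m.
Combined displacement = (0.3336² + 24.0074²)^½ ≈ 24.0097 m.

24.0 meters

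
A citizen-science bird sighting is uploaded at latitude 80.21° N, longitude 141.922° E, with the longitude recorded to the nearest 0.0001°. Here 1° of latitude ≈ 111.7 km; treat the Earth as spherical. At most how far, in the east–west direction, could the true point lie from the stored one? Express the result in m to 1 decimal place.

Rounding to 4 decimal places leaves the longitude within ±5e-05° of the true value.
Parallels shrink by cos φ, so at 80.21° a degree of longitude is 111700 × 0.1700 ≈ 18993.2 m.
So at most 5e-05° × 18993.2 ≈ 0.949659 m east–west.

0.9 m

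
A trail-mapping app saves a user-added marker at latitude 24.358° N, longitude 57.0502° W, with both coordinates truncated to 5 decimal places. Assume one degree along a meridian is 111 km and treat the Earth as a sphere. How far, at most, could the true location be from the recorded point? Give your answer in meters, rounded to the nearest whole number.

Truncating at 5 decimal places can drop up to a full unit in the last place, so each coordinate may be off by as much as 1e-05°.
North–south component: 1e-05° × 111000 = 1.11 m.
East–west component at 24.358°: 1e-05° × 111000 × cos 24.358° ≈ 1e-05 × 101119 ≈ 1.01119 m.
Worst case both components are at the extreme and orthogonal: √(1.11² + 1.01119²) ≈ 1.50154 m.

2 meters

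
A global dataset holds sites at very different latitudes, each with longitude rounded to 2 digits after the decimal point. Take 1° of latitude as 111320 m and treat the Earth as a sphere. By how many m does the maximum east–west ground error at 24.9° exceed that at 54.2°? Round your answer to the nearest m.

179 m

Rounding to 2 decimal places leaves the longitude within ±0.005° of the true value.
Error at 24.9° = 0.005° × 111320 × cos 24.9° ≈ 556.6 × 0.9070 = 504.86 m.
At 54.2°: 0.005° × 111320 × cos 54.2° = 0.005 × 111320 × 0.5850 ≈ 325.59 m.
So the lower-latitude error exceeds the higher by 504.86 − 325.59 = 179.27 m.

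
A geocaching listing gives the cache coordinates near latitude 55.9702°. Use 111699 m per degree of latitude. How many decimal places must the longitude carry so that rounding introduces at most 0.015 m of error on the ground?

At 55.9702° one degree of longitude covers 111699 × cos 55.9702° ≈ 111699 × 0.5596 ≈ 62509.4 m.
With N decimal places the half-ulp bound is 0.5·10⁻ᴺ°, or 0.5·10⁻ᴺ × 62509.4 m on the ground.
Setting 31254.7 × 10⁻ᴺ ≤ 0.015 gives 10ᴺ ≥ 2.084e+06, i.e. N ≥ 6.32.
At 6 places the error can reach 0.0313 m, but 7 places keeps it to 0.00313 m.

7 decimal places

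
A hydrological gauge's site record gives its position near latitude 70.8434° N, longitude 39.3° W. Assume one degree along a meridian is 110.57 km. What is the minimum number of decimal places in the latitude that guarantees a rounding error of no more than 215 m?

3

One degree of latitude covers 110570 m.
N decimal places → at most half a unit in the last place, 0.5 × 10⁻ᴺ° = 110570/2 × 10⁻ᴺ m.
Need 0.5 × 110570 × 10⁻ᴺ ≤ 215 → 10⁻ᴺ ≤ 3.889e-03, so N ≥ 2.41.
At 2 places the error can reach 553 m, but 3 places keeps it to 55.3 m.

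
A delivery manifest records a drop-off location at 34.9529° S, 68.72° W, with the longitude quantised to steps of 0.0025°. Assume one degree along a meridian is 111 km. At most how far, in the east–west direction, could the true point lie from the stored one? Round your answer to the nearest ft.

With a 0.0025° grid the true value lies within half a step, ±0.0025°/2 = ±0.00125°, of the stored one.
Parallels shrink by cos φ, so at 34.9529° a degree of longitude is 111000 × 0.8196 ≈ 90978.2 m.
So at most 0.00125° × 90978.2 ≈ 113.723 m east–west.
Converting: 113.723 m × 3.2808 ft/m ≈ 373.11 ft.

373 ft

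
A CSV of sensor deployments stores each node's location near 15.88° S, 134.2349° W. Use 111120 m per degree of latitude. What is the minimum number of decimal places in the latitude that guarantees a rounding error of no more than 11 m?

One degree of latitude covers 111120 m.
N decimal places → at most half a unit in the last place, 0.5 × 10⁻ᴺ° = 111120/2 × 10⁻ᴺ m.
Need 0.5 × 111120 × 10⁻ᴺ ≤ 11 → 10⁻ᴺ ≤ 1.980e-04, so N ≥ 3.70.
At 3 places the error can reach 55.6 m, but 4 places keeps it to 5.56 m.

4 decimal places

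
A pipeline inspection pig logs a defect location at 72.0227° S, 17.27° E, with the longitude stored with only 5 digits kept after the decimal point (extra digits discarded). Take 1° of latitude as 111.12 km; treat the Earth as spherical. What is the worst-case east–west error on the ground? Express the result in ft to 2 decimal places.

Truncating at 5 decimal places can drop up to a full unit in the last place, so the longitude may be off by as much as 1e-05°.
One degree of longitude at 72.0227° is 111120 × cos 72.0227° ≈ 111120 × 0.3086 = 34296.1 m.
East–west error: 1e-05° × 34296.1 m/° ≈ 0.342961 m.
In feet: 0.342961 m ÷ 0.3048 ≈ 1.1252 ft.

1.13 ft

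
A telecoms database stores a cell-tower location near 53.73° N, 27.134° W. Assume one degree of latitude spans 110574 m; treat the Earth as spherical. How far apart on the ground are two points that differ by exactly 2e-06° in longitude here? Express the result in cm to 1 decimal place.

2e-06° of longitude at 53.73° is 2e-06 × 110574 × cos 53.73° ≈ 2e-06 × 65414.6 = 0.130829 m.
That is 0.130829 m = 13.083 cm.

13.1 cm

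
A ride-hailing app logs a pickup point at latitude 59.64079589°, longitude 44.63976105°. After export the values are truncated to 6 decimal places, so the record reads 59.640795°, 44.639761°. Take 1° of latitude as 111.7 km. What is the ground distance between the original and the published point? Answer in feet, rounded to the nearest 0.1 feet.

0.3 feet

The latitude changed by +0.00000089° and the longitude by +0.00000005°.
N–S: 0.00000089° × 111700 m/° = 0.099413 m.
E–W at 59.6408°: 0.00000005° × 111700 × cos 59.6408° = 0.00000005 × 111700 × 0.5054 ≈ 0.00282277 m.
Combined displacement = (0.099413² + 0.00282277²)^½ ≈ 0.0994531 m.
Converting: 0.0994531 m × 3.2808 ft/m ≈ 0.32629 ft.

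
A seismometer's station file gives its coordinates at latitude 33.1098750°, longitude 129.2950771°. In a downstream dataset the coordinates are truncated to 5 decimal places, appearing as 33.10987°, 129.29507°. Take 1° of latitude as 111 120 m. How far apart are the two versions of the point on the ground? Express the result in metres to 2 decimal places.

The latitude changed by +0.0000050° and the longitude by +0.0000071°.
N–S: 0.0000050° × 111120 m/° = 0.5556 m.
E–W at 33.1099°: 0.0000071° × 111120 × cos 33.1099° = 0.0000071 × 111120 × 0.8376 ≈ 0.660846 m.
Hypotenuse of the two orthogonal shifts: √(0.5556² + 0.660846²) = 0.86337 m.

0.86 metres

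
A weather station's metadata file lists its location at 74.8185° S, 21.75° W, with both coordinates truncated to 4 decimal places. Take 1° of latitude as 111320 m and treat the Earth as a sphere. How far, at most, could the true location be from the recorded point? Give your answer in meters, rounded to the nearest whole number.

12 meters

Truncating at 4 decimal places can drop up to a full unit in the last place, so each coordinate may be off by as much as 0.0001°.
North–south component: 0.0001° × 111320 = 11.132 m.
East–west component at 74.8185°: 0.0001° × 111320 × cos 74.8185° ≈ 0.0001 × 29152.2 ≈ 2.91522 m.
Worst case both components are at the extreme and orthogonal: √(11.132² + 2.91522²) ≈ 11.5074 m.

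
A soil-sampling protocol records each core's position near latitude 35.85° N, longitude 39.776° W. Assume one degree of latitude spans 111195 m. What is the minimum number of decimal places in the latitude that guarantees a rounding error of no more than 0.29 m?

6 decimal places

One degree of latitude covers 111195 m.
Rounding to N decimal places gives at most 0.5 × 10⁻ᴺ degrees of error, i.e. 0.5 × 10⁻ᴺ × 111195 m.
Need 0.5 × 111195 × 10⁻ᴺ ≤ 0.29 → 10⁻ᴺ ≤ 5.216e-06, so N ≥ 5.28.
At 5 places the error can reach 0.556 m, but 6 places keeps it to 0.0556 m.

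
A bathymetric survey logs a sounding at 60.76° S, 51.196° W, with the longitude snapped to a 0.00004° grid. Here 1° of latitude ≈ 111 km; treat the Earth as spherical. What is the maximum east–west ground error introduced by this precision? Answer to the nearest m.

1 m

With a 0.00004° grid the true value lies within half a step, ±0.00004°/2 = ±2e-05°, of the stored one.
At latitude 60.76° a degree of longitude spans 111000 m × cos 60.76° = 111000 × 0.4885 ≈ 54220.1 m.
So at most 2e-05° × 54220.1 ≈ 1.0844 m east–west.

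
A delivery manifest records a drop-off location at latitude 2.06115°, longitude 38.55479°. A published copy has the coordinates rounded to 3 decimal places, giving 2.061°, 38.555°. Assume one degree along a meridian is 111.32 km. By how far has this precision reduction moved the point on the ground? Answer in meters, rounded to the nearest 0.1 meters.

28.7 meters

The latitude changed by +0.00015° and the longitude by -0.00021°.
North–south shift: 0.00015 × 111320 = 16.698 m.
East–west at this latitude: -0.00021° × 111320 × cos 2.061° ≈ -0.00021 × 111248 = -23.3621 m.
Distance: √(16.698² + 23.3621²) ≈ 28.716 m.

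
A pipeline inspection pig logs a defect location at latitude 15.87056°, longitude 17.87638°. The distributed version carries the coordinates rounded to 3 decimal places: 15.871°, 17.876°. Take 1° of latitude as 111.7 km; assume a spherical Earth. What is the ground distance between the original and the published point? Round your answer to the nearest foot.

The latitude changed by -0.00044° and the longitude by +0.00038°.
N–S: -0.00044° × 111700 m/° = -49.148 m.
E–W at 15.871°: 0.00038° × 111700 × cos 15.871° = 0.00038 × 111700 × 0.9619 ≈ 40.828 m.
Hypotenuse of the two orthogonal shifts: √(49.148² + 40.828²) = 63.894 m.
Converting: 63.894 m × 3.2808 ft/m ≈ 209.63 ft.

210 feet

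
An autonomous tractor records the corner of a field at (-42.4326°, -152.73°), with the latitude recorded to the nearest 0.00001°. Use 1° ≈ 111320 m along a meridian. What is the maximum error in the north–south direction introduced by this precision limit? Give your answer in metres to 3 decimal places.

Rounding to 5 decimal places leaves the latitude within ±5e-06° of the true value.
North–south distance: 5e-06° × 111320 m/° = 0.5566 m.

0.557 metres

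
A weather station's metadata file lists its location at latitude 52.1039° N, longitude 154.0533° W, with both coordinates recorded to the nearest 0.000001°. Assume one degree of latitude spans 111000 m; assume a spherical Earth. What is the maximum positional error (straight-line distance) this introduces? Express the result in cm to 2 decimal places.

Rounding to 6 decimal places leaves each coordinate within ±5e-07° of the true value.
N–S: 5e-07° × 111000 m/° = 0.0555 m.
E–W at 52.1039°: 5e-07° × 111000 × cos 52.1039° = 5e-07 × 111000 × 0.6142 ≈ 0.0340898 m.
Worst case both components are at the extreme and orthogonal: √(0.0555² + 0.0340898²) ≈ 0.0651335 m.
That is 0.0651335 m = 6.5133 cm.

6.51 cm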